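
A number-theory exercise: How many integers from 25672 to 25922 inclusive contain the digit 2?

251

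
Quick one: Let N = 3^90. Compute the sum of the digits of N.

216

3^90 = 8727963568087712425891397479476727340041449
Sum of its 43 digits: 216.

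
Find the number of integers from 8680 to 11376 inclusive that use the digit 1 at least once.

1707

The integers in [8680, 11376] that use the digit 1 at least once: 8681, 8691, 8701, 8710, 8711, 8712, …, 11375, 11376.
1707 qualify.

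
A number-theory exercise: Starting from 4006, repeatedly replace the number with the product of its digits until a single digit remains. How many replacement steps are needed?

1

4006 → 0 (1 step)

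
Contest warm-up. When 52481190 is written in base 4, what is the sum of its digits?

52481190 in base 4 is 3020030302212.
Digit sum: 3+0+2+0+0+3+0+3+0+2+2+1+2 = 18.

18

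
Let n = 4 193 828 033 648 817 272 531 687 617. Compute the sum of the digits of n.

130

4+1+9+3+8+2+8+0+3+3+6+4+8+8+1+7+2+7+2+5+3+1+6+8+7+6+1+7 = 130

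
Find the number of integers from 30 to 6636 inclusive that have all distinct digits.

The integers in [30, 6636] that have all distinct digits: 30, 31, 32, 34, 35, 36, …, 6597, 6598.
3567 qualify.

3567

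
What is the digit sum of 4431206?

4+4+3+1+2+0+6 = 20

20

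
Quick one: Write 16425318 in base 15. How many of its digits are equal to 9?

1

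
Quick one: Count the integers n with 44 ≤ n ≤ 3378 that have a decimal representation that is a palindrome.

120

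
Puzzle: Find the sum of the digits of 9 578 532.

39

9+5+7+8+5+3+2 = 39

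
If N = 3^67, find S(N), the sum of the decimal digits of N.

162

3^67 = 92709463147897837085761925410587
Sum of its 32 digits: 162.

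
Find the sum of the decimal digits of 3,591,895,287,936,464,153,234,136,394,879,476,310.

3+5+9+1+8+9+5+2+8+7+9+3+6+4+6+4+1+5+3+2+3+4+1+3+6+3+9+4+8+7+9+4+7+6+3+1+0 = 178

178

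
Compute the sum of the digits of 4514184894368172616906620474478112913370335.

4+5+1+4+1+8+4+8+9+4+3+6+8+1+7+2+6+1+6+9+0+6+6+2+0+4+7+4+4+7+8+1+1+2+9+1+3+3+7+0+3+3+5 = 183

183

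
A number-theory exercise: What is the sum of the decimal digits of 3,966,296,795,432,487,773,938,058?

3+9+6+6+2+9+6+7+9+5+4+3+2+4+8+7+7+7+3+9+3+8+0+5+8 = 140

140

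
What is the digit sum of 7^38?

7^38 = 129934811447123020117172145698449
Sum of its 33 digits: 130.

130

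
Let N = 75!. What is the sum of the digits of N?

432

75! = 24809140811395398091946477116594033660926243886570122837795894512655842677572867409443815424000000000000000000
Sum of its 110 digits: 432.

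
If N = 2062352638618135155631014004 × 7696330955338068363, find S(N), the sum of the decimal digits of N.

2062352638618135155631014004 × 7696330955338068363 = 15872548453419898203123079171200620956362355452
Sum of its 47 digits: 192.

192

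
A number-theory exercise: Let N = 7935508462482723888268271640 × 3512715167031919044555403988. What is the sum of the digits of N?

225

7935508462482723888268271640 × 3512715167031919044555403988 = 27875180934273208525976942614604103154928176642723300320
Sum of its 56 digits: 225.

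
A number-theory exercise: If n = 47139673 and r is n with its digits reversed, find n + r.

Reverse of 47139673 is 37693174.
47139673 + 37693174 = 84832847

84832847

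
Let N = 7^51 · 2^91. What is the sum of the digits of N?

317

7^51 · 2^91 = 31169486397676487060247140977108821779611812147527341529838043334180864
Sum of its 71 digits: 317.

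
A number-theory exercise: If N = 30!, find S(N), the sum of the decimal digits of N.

30! = 265252859812191058636308480000000
Sum of its 33 digits: 117.

117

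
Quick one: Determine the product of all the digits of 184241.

256

1×8×4×2×4×1 = 256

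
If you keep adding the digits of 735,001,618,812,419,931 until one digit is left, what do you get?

6

7+3+5+0+0+1+6+1+8+8+1+2+4+1+9+9+3+1 = 69
6+9 = 15
1+5 = 6
(Equivalently, 735,001,618,812,419,931 mod 9 = 6.)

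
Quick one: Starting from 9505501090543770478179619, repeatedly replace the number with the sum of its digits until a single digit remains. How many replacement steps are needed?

2

9505501090543770478179619 → 112 → 4 (2 steps)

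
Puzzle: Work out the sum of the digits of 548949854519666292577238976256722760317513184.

226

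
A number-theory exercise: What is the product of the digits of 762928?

12096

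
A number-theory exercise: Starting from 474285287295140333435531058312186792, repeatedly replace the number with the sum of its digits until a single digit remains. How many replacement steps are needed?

2

474285287295140333435531058312186792 → 150 → 6 (2 steps)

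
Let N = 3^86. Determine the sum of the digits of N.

171

3^86 = 107752636643058178097424660240453423951129
Sum of its 42 digits: 171.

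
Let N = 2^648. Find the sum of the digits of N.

2^648 = 1167984798111281975972139931059274579172666497855631342228273284582214442805421410945513679697247078343332431250840168271536308408672112127552681297848886832192510636636227827221215793215130566656
Sum of its 196 digits: 856.

856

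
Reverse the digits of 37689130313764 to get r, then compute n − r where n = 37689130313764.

Reverse of 37689130313764 is 46731303198673.
37689130313764 − 46731303198673 = -9042172884909

-9042172884909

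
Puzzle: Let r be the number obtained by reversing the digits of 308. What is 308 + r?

Reverse of 308 is 803.
308 + 803 = 1111

1111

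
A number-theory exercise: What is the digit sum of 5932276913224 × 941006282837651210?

5932276913224 × 941006282837651210 = 5582309846876531807585148601040
Sum of its 31 digits: 137.

137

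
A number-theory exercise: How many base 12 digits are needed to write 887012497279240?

14

887012497279240 in base 12 is 83598B6A766B74, which has 14 digits.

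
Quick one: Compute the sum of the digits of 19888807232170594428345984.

1+9+8+8+8+8+0+7+2+3+2+1+7+0+5+9+4+4+2+8+3+4+5+9+8+4 = 129

129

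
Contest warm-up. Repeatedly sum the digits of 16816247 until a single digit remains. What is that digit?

8

1+6+8+1+6+2+4+7 = 35
3+5 = 8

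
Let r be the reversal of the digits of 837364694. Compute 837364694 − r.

340900956

Reverse of 837364694 is 496463738.
837364694 − 496463738 = 340900956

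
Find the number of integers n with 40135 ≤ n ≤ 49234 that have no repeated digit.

2779

The integers in [40135, 49234] that have no repeated digit: 40135, 40136, 40137, 40138, 40139, 40152, …, 49230, 49231.
2779 qualify.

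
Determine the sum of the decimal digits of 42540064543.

37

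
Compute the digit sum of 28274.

2+8+2+7+4 = 23

23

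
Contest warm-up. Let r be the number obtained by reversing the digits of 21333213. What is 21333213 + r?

Reverse of 21333213 is 31233312.
21333213 + 31233312 = 52566525

52566525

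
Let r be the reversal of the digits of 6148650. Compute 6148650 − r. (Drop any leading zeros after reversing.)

Reverse of 6148650 is 568416.
6148650 − 568416 = 5580234

5580234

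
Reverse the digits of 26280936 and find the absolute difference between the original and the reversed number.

37627326

Reverse of 26280936 is 63908262.
|26280936 − 63908262| = 37627326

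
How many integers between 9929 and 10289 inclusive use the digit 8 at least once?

The integers in [9929, 10289] that use the digit 8 at least once: 9938, 9948, 9958, 9968, 9978, 9980, …, 10288, 10289.
72 qualify.

72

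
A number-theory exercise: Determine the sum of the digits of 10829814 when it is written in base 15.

58

10829814 in base 15 is E3DC79.
Digit sum: 14+3+13+12+7+9 = 58.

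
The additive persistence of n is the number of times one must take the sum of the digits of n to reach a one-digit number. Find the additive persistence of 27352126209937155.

27352126209937155 → 69 → 15 → 6 (3 steps)

3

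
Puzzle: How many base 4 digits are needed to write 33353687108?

33353687108 in base 4 is 133010002032001010, which has 18 digits.

18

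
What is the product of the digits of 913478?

6048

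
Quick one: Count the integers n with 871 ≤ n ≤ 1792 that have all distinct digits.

474

The integers in [871, 1792] that have all distinct digits: 871, 872, 873, 874, 875, 876, …, 1790, 1792.
474 qualify.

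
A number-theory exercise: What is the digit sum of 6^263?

6^263 = 4505872005206923907440521942911176190733377252031390121760950508916348831770998282633365004186830308882924332127008284553457417817664399081495585279207658739105610828213204115638593266151133682678435414016
Sum of its 205 digits: 855.

855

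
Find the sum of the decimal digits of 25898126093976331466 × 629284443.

138

25898126093976331466 × 629284443 = 16297287853791661401765183438
Sum of its 29 digits: 138.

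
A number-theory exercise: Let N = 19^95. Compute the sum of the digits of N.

568

19^95 = 30310429509584222780856900250378474987891816698326495749294706687455340394943035990422804485156374905111232085580759135899
Sum of its 122 digits: 568.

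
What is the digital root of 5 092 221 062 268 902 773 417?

4

5+0+9+2+2+2+1+0+6+2+2+6+8+9+0+2+7+7+3+4+1+7 = 85
8+5 = 13
1+3 = 4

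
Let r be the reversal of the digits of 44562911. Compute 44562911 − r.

32636367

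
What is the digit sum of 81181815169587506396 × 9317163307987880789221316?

81181815169587506396 × 9317163307987880789221316 = 756384229573934652558590120801095455009537136
Sum of its 45 digits: 196.

196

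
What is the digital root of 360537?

3+6+0+5+3+7 = 24
2+4 = 6

6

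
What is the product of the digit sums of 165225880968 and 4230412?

960

S(165225880968) = 1+6+5+2+2+5+8+8+0+9+6+8 = 60.
S(4230412) = 4+2+3+0+4+1+2 = 16.
60 · 16 = 960.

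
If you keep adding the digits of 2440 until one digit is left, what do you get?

1

2+4+4+0 = 10
1+0 = 1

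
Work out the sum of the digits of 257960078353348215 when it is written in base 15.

257960078353348215 in base 15 is 8C82C39553EE710.
Digit sum: 8+12+8+2+12+3+9+5+5+3+14+14+7+1+0 = 103.

103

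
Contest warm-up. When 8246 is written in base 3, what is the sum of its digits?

8246 in base 3 is 102022102.
Digit sum: 1+0+2+0+2+2+1+0+2 = 10.

10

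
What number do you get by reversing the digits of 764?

Reversing 764 gives 467.

467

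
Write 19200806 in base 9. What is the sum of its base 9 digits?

30

19200806 in base 9 is 40114488.
Digit sum: 4+0+1+1+4+4+8+8 = 30.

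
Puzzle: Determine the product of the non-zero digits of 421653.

720

4×2×1×6×5×3 = 720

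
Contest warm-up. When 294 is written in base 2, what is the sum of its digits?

294 in base 2 is 100100110.
Digit sum: 1+0+0+1+0+0+1+1+0 = 4.

4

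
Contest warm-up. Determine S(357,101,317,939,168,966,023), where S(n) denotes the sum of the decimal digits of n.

90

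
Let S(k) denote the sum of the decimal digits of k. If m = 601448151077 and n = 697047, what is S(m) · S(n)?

1452

S(601448151077) = 6+0+1+4+4+8+1+5+1+0+7+7 = 44.
S(697047) = 6+9+7+0+4+7 = 33.
44 · 33 = 1452.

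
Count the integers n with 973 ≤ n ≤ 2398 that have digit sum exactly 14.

The integers in [973, 2398] that have digit sum exactly 14: 1049, 1058, 1067, 1076, 1085, 1094, …, 2381, 2390.
109 qualify.

109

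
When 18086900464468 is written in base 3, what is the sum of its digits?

18086900464468 in base 3 is 2101001002110012011122101201.
Digit sum: 2+1+0+1+0+0+1+0+0+2+1+1+0+0+1+2+0+1+1+1+2+2+1+0+1+2+0+1 = 24.

24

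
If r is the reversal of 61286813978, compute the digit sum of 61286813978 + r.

55

Reversal of 61286813978 is 87931868216; 61286813978 + 87931868216 = 149218682194.
Digit sum of 149218682194: 1+4+9+2+1+8+6+8+2+1+9+4 = 55.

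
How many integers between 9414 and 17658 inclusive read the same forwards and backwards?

82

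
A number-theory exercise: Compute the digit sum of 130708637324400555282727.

1+3+0+7+0+8+6+3+7+3+2+4+4+0+0+5+5+5+2+8+2+7+2+7 = 91

91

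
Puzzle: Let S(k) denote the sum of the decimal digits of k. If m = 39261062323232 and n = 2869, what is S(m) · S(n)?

S(39261062323232) = 3+9+2+6+1+0+6+2+3+2+3+2+3+2 = 44.
S(2869) = 2+8+6+9 = 25.
44 · 25 = 1100.

1100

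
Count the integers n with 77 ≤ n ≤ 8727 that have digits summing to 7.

The integers in [77, 8727] that have digits summing to 7: 106, 115, 124, 133, 142, 151, …, 6100, 7000.
112 qualify.

112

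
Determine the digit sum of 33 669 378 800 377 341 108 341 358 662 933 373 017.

161

3+3+6+6+9+3+7+8+8+0+0+3+7+7+3+4+1+1+0+8+3+4+1+3+5+8+6+6+2+9+3+3+3+7+3+0+1+7 = 161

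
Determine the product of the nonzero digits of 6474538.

6×4×7×4×5×3×8 = 80640

80640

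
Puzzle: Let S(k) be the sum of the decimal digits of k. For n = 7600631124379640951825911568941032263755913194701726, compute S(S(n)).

9

First digit sum: 216.
2+1+6 = 9.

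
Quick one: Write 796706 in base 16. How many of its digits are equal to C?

796706 in base 16 is C2822.
The digit C appears 1 time.

1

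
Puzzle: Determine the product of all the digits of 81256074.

8×1×2×5×6×0×7×4 = 0

0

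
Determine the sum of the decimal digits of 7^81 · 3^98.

531

7^81 · 3^98 = 16248908895577992901460185356879786139707762110662347717653788135106267336765840799113742447143755202246040769532223
Sum of its 116 digits: 531.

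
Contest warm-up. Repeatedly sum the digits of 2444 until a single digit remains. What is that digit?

5

2+4+4+4 = 14
1+4 = 5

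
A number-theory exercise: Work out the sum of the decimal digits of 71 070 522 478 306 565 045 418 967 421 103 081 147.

7+1+0+7+0+5+2+2+4+7+8+3+0+6+5+6+5+0+4+5+4+1+8+9+6+7+4+2+1+1+0+3+0+8+1+1+4+7 = 144

144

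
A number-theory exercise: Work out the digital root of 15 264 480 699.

9

1+5+2+6+4+4+8+0+6+9+9 = 54
5+4 = 9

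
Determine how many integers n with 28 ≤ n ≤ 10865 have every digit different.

5529

The integers in [28, 10865] that have every digit different: 28, 29, 30, 31, 32, 34, …, 10864, 10865.
5529 qualify.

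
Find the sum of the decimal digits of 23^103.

617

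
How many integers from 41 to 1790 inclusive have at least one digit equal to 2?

The integers in [41, 1790] that have at least one digit equal to 2: 42, 52, 62, 72, 82, 92, …, 1772, 1782.
490 qualify.

490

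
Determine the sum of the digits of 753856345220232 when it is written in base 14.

98

753856345220232 in base 14 is D422BADC2AC52.
Digit sum: 13+4+2+2+11+10+13+12+2+10+12+5+2 = 98.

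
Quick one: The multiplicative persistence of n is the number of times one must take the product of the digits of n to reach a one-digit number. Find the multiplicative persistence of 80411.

1

80411 → 0 (1 step)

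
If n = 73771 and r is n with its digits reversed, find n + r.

91508

Reverse of 73771 is 17737.
73771 + 17737 = 91508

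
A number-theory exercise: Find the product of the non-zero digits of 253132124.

1440

2×5×3×1×3×2×1×2×4 = 1440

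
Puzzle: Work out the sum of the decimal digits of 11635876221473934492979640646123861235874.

188

1+1+6+3+5+8+7+6+2+2+1+4+7+3+9+3+4+4+9+2+9+7+9+6+4+0+6+4+6+1+2+3+8+6+1+2+3+5+8+7+4 = 188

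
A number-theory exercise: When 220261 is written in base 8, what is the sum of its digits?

27

220261 in base 8 is 656145.
Digit sum: 6+5+6+1+4+5 = 27.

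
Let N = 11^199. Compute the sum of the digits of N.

920

11^199 = 1726411604186016583747109512685560309623483854554434407388410414639784223789081037046056424175753141648716527748945549540857806215264173910909628312940005671566125086878597894212880871602378558606937088081091
Sum of its 208 digits: 920.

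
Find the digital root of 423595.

4+2+3+5+9+5 = 28
2+8 = 10
1+0 = 1

1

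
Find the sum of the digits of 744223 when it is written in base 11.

33

744223 in base 11 is 469167.
Digit sum: 4+6+9+1+6+7 = 33.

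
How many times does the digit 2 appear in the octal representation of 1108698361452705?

1

1108698361452705 in base 8 is 37405536377654241.
The digit 2 appears 1 time.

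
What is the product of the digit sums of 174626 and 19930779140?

1300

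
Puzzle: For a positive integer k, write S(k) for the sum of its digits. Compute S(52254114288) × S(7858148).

1722

S(52254114288) = 5+2+2+5+4+1+1+4+2+8+8 = 42.
S(7858148) = 7+8+5+8+1+4+8 = 41.
42 · 41 = 1722.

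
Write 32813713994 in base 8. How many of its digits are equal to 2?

1

32813713994 in base 8 is 364366305112.
The digit 2 appears 1 time.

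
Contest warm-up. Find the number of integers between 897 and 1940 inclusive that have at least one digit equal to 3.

284

The integers in [897, 1940] that have at least one digit equal to 3: 903, 913, 923, 930, 931, 932, …, 1938, 1939.
284 qualify.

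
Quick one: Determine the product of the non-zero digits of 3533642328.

311040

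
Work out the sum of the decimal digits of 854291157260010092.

8+5+4+2+9+1+1+5+7+2+6+0+0+1+0+0+9+2 = 62

62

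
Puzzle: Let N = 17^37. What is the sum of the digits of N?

197

17^37 = 3362095853201812742282475234995233875224247377
Sum of its 46 digits: 197.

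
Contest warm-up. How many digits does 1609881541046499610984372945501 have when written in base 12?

28

1609881541046499610984372945501 in base 12 is B876A75B383033A39366B3059111, which has 28 digits.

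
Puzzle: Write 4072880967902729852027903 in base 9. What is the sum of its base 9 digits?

135

4072880967902729852027903 in base 9 is 56047715885847756586310478.
Digit sum: 5+6+0+4+7+7+1+5+8+8+5+8+4+7+7+5+6+5+8+6+3+1+0+4+7+8 = 135.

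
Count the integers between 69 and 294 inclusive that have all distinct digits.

168

The integers in [69, 294] that have all distinct digits: 69, 70, 71, 72, 73, 74, …, 293, 294.
168 qualify.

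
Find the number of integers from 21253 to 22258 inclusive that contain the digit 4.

The integers in [21253, 22258] that contain the digit 4: 21254, 21264, 21274, 21284, 21294, 21304, …, 22249, 22254.
272 qualify.

272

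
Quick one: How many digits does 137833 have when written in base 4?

9

137833 in base 4 is 201221221, which has 9 digits.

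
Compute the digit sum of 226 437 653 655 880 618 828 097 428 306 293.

2+2+6+4+3+7+6+5+3+6+5+5+8+8+0+6+1+8+8+2+8+0+9+7+4+2+8+3+0+6+2+9+3 = 156

156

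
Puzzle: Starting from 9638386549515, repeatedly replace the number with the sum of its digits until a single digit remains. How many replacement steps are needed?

9638386549515 → 72 → 9 (2 steps)

2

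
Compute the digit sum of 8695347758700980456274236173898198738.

8+6+9+5+3+4+7+7+5+8+7+0+0+9+8+0+4+5+6+2+7+4+2+3+6+1+7+3+8+9+8+1+9+8+7+3+8 = 197

197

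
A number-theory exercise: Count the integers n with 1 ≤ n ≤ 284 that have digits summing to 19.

1

The integers in [1, 284] that have digits summing to 19: 199.
1 qualifies.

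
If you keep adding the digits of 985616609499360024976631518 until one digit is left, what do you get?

7

9+8+5+6+1+6+6+0+9+4+9+9+3+6+0+0+2+4+9+7+6+6+3+1+5+1+8 = 133
1+3+3 = 7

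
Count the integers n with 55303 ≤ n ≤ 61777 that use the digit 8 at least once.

2438

The integers in [55303, 61777] that use the digit 8 at least once: 55308, 55318, 55328, 55338, 55348, 55358, …, 61758, 61768.
2438 qualify.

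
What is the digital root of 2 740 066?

2+7+4+0+0+6+6 = 25
2+5 = 7

7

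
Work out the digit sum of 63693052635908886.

6+3+6+9+3+0+5+2+6+3+5+9+0+8+8+8+6 = 87

87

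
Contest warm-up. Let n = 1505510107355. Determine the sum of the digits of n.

38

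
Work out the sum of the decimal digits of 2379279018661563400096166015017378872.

2+3+7+9+2+7+9+0+1+8+6+6+1+5+6+3+4+0+0+0+9+6+1+6+6+0+1+5+0+1+7+3+7+8+8+7+2 = 156

156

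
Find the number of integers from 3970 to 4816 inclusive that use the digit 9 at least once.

The integers in [3970, 4816] that use the digit 9 at least once: 3970, 3971, 3972, 3973, 3974, 3975, …, 4799, 4809.
183 qualify.

183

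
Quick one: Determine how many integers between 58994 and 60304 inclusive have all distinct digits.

The integers in [58994, 60304] that have all distinct digits: 59012, 59013, 59014, 59016, 59017, 59018, …, 60297, 60298.
420 qualify.

420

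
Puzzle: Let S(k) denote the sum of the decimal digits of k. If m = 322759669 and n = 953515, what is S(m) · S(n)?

1372

S(322759669) = 3+2+2+7+5+9+6+6+9 = 49.
S(953515) = 9+5+3+5+1+5 = 28.
49 · 28 = 1372.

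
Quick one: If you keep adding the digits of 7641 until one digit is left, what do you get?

9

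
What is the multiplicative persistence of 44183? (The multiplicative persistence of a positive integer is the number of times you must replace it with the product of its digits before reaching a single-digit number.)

5

44183 → 384 → 96 → 54 → 20 → 0 (5 steps)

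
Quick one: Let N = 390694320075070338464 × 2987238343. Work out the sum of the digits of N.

125

390694320075070338464 × 2987238343 = 1167097053320564753481648525152
Sum of its 31 digits: 125.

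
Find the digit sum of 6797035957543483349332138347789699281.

6+7+9+7+0+3+5+9+5+7+5+4+3+4+8+3+3+4+9+3+3+2+1+3+8+3+4+7+7+8+9+6+9+9+2+8+1 = 194

194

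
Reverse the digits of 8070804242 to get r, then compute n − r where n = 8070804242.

Reverse of 8070804242 is 2424080708.
8070804242 − 2424080708 = 5646723534

5646723534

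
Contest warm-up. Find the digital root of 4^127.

4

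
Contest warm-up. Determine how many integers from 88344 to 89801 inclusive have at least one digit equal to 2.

352

The integers in [88344, 89801] that have at least one digit equal to 2: 88352, 88362, 88372, 88382, 88392, 88402, …, 89782, 89792.
352 qualify.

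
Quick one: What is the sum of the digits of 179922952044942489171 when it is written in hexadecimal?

179922952044942489171 in base 16 is 9C0EEBB9CBA707653.
Digit sum: 9+12+0+14+14+11+11+9+12+11+10+7+0+7+6+5+3 = 141.

141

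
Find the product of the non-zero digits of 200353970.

5670

2×3×5×3×9×7 = 5670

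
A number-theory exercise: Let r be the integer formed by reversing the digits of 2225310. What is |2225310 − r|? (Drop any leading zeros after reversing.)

2090088

Reverse of 2225310 is 135222.
|2225310 − 135222| = 2090088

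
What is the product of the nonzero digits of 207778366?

2×7×7×7×8×3×6×6 = 592704

592704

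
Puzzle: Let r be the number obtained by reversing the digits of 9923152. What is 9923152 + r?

12436451

Reverse of 9923152 is 2513299.
9923152 + 2513299 = 12436451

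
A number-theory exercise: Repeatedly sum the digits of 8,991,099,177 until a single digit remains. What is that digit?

6

8+9+9+1+0+9+9+1+7+7 = 60
6+0 = 6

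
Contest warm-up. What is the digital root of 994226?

5

9+9+4+2+2+6 = 32
3+2 = 5
(Equivalently, 994226 mod 9 = 5.)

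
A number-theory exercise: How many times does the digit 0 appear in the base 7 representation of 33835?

33835 in base 7 is 200434.
The digit 0 appears 2 times.

2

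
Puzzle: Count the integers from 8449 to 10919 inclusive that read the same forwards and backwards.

25

The integers in [8449, 10919] that read the same forwards and backwards: 8558, 8668, 8778, 8888, 8998, 9009, …, 10801, 10901.
25 qualify.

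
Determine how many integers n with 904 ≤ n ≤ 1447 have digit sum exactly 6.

20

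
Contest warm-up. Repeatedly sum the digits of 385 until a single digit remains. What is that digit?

3+8+5 = 16
1+6 = 7

7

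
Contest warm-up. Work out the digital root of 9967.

9+9+6+7 = 31
3+1 = 4

4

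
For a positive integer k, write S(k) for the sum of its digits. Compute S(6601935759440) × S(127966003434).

2655

S(6601935759440) = 6+6+0+1+9+3+5+7+5+9+4+4+0 = 59.
S(127966003434) = 1+2+7+9+6+6+0+0+3+4+3+4 = 45.
59 · 45 = 2655.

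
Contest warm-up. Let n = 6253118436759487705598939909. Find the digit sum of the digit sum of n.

First digit sum: 152.
1+5+2 = 8.

8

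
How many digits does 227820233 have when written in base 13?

8

227820233 in base 13 is 38278094, which has 8 digits.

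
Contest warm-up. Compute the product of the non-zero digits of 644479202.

96768

6×4×4×4×7×9×2×2 = 96768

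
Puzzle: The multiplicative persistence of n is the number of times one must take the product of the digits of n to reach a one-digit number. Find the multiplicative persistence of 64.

2

64 → 24 → 8 (2 steps)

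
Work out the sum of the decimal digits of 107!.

594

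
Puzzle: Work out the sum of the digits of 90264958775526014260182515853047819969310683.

200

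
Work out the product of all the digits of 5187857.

78400

5×1×8×7×8×5×7 = 78400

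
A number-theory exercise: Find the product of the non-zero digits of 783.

7×8×3 = 168

168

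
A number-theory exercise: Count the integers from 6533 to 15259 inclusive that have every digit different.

The integers in [6533, 15259] that have every digit different: 6534, 6537, 6538, 6539, 6540, 6541, …, 15248, 15249.
3116 qualify.

3116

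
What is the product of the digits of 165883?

1×6×5×8×8×3 = 5760

5760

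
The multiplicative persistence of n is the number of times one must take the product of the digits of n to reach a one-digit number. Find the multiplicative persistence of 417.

3

417 → 28 → 16 → 6 (3 steps)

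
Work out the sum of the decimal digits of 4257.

4+2+5+7 = 18

18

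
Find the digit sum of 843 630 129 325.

46

8+4+3+6+3+0+1+2+9+3+2+5 = 46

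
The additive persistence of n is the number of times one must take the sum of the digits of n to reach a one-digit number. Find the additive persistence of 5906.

2

5906 → 20 → 2 (2 steps)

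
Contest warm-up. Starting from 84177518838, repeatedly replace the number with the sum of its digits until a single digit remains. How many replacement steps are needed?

2

84177518838 → 60 → 6 (2 steps)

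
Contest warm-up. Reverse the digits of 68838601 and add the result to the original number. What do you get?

Reverse of 68838601 is 10683886.
68838601 + 10683886 = 79522487

79522487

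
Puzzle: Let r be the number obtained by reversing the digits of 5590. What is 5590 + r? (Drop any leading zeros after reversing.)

Reverse of 5590 is 955.
5590 + 955 = 6545

6545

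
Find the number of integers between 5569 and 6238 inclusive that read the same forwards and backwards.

The integers in [5569, 6238] that read the same forwards and backwards: 5665, 5775, 5885, 5995, 6006, 6116, 6226.
7 qualify.

7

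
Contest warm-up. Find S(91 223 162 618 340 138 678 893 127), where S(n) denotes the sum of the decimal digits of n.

111

9+1+2+2+3+1+6+2+6+1+8+3+4+0+1+3+8+6+7+8+8+9+3+1+2+7 = 111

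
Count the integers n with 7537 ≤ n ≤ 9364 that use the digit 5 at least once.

The integers in [7537, 9364] that use the digit 5 at least once: 7537, 7538, 7539, 7540, 7541, 7542, …, 9358, 9359.
482 qualify.

482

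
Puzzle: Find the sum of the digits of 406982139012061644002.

68

4+0+6+9+8+2+1+3+9+0+1+2+0+6+1+6+4+4+0+0+2 = 68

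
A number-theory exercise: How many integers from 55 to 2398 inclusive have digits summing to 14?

The integers in [55, 2398] that have digits summing to 14: 59, 68, 77, 86, 95, 149, …, 2381, 2390.
184 qualify.

184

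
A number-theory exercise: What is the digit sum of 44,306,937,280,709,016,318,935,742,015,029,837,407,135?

166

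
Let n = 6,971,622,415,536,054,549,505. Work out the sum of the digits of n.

6+9+7+1+6+2+2+4+1+5+5+3+6+0+5+4+5+4+9+5+0+5 = 94

94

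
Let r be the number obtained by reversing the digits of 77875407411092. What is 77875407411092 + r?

Reverse of 77875407411092 is 29011470457877.
77875407411092 + 29011470457877 = 106886877868969

106886877868969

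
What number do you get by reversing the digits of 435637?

736534

Reversing 435637 gives 736534.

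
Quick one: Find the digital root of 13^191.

7

The digital root of n equals n mod 9 (or 9 when 9 | n), so we need 13^191 mod 9.
13^191 ≡ 7 (mod 9), so the digital root is 7.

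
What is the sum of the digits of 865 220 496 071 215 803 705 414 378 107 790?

132

8+6+5+2+2+0+4+9+6+0+7+1+2+1+5+8+0+3+7+0+5+4+1+4+3+7+8+1+0+7+7+9+0 = 132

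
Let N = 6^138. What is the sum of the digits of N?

6^138 = 242589809215613984990578009590212203208248910334634260613591036504250373122777355949226063885245052948054016
Sum of its 108 digits: 441.

441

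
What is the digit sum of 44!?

44! = 2658271574788448768043625811014615890319638528000000000
Sum of its 55 digits: 216.

216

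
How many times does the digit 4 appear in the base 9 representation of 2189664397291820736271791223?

2189664397291820736271791223 in base 9 is 41580846284035246837542355511.
The digit 4 appears 5 times.

5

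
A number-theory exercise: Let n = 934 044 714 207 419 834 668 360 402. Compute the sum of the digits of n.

109

9+3+4+0+4+4+7+1+4+2+0+7+4+1+9+8+3+4+6+6+8+3+6+0+4+0+2 = 109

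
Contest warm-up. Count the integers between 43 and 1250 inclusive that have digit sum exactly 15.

The integers in [43, 1250] that have digit sum exactly 15: 69, 78, 87, 96, 159, 168, …, 1239, 1248.
86 qualify.

86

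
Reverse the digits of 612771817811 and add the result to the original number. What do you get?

731489995027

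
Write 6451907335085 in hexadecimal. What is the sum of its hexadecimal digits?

80

6451907335085 in base 16 is 5DE33A513AD.
Digit sum: 5+13+14+3+3+10+5+1+3+10+13 = 80.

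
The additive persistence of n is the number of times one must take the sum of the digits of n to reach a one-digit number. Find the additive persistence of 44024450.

2

44024450 → 23 → 5 (2 steps)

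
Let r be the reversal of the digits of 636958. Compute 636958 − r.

Reverse of 636958 is 859636.
636958 − 859636 = -222678

-222678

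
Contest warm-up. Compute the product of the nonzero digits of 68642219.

41472

6×8×6×4×2×2×1×9 = 41472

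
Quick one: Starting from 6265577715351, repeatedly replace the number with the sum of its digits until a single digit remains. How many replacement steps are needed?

6265577715351 → 60 → 6 (2 steps)

2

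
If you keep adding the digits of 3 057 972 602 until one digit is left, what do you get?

5

3+0+5+7+9+7+2+6+0+2 = 41
4+1 = 5
(Equivalently, 3 057 972 602 mod 9 = 5.)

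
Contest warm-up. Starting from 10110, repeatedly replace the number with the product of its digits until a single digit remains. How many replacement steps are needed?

10110 → 0 (1 step)

1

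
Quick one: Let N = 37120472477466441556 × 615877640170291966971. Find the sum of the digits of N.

210

37120472477466441556 × 615877640170291966971 = 22861668991428303477787837647215253846876
Sum of its 41 digits: 210.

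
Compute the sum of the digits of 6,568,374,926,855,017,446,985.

6+5+6+8+3+7+4+9+2+6+8+5+5+0+1+7+4+4+6+9+8+5 = 118

118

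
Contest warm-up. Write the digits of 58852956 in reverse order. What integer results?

Reversing 58852956 gives 65925885.

65925885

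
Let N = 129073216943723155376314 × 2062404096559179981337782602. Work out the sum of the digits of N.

129073216943723155376314 × 2062404096559179981337782602 = 266201131380806396179953094142492605360695632089028
Sum of its 51 digits: 212.

212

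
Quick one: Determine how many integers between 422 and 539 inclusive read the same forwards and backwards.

12

The integers in [422, 539] that read the same forwards and backwards: 424, 434, 444, 454, 464, 474, …, 525, 535.
12 qualify.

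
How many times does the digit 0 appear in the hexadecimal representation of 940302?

1

940302 in base 16 is E590E.
The digit 0 appears 1 time.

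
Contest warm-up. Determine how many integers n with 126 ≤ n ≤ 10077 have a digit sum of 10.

279

The integers in [126, 10077] that have a digit sum of 10: 127, 136, 145, 154, 163, 172, …, 10063, 10072.
279 qualify.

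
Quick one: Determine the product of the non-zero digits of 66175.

6×6×1×7×5 = 1260

1260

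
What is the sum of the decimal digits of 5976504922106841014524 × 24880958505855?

153

5976504922106841014524 × 24880958505855 = 148701170976978480167405095394038020
Sum of its 36 digits: 153.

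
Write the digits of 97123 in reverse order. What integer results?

Reversing 97123 gives 32179.

32179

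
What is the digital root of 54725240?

5+4+7+2+5+2+4+0 = 29
2+9 = 11
1+1 = 2
(Equivalently, 54725240 mod 9 = 2.)

2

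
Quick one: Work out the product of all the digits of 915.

9×1×5 = 45

45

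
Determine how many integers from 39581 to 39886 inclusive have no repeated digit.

The integers in [39581, 39886] that have no repeated digit: 39581, 39582, 39584, 39586, 39587, 39601, …, 39875, 39876.
131 qualify.

131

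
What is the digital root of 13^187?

4

The digital root of n equals n mod 9 (or 9 when 9 | n), so we need 13^187 mod 9.
13^187 ≡ 4 (mod 9), so the digital root is 4.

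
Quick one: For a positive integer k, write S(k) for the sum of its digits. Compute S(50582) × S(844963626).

S(50582) = 5+0+5+8+2 = 20.
S(844963626) = 8+4+4+9+6+3+6+2+6 = 48.
20 · 48 = 960.

960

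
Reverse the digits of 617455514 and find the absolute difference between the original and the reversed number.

201900798

Reverse of 617455514 is 415554716.
|617455514 − 415554716| = 201900798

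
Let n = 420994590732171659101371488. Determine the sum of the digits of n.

4+2+0+9+9+4+5+9+0+7+3+2+1+7+1+6+5+9+1+0+1+3+7+1+4+8+8 = 116

116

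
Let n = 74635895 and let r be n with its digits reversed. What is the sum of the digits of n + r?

Reversal of 74635895 is 59853647; 74635895 + 59853647 = 134489542.
Digit sum of 134489542: 1+3+4+4+8+9+5+4+2 = 40.

40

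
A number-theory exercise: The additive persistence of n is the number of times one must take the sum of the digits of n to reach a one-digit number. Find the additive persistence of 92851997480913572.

92851997480913572 → 89 → 17 → 8 (3 steps)

3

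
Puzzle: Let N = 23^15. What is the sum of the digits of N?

89

23^15 = 266635235464391245607
Sum of its 21 digits: 89.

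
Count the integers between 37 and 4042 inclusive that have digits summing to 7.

100

The integers in [37, 4042] that have digits summing to 7: 43, 52, 61, 70, 106, 115, …, 4021, 4030.
100 qualify.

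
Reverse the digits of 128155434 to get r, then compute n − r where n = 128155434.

Reverse of 128155434 is 434551821.
128155434 − 434551821 = -306396387

-306396387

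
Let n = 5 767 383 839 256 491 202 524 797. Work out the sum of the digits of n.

5+7+6+7+3+8+3+8+3+9+2+5+6+4+9+1+2+0+2+5+2+4+7+9+7 = 124

124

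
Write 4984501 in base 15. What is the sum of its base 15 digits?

39

4984501 in base 15 is 686D51.
Digit sum: 6+8+6+13+5+1 = 39.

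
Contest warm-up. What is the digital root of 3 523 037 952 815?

8

3+5+2+3+0+3+7+9+5+2+8+1+5 = 53
5+3 = 8
(Equivalently, 3 523 037 952 815 mod 9 = 8.)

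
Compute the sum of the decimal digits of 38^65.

419

38^65 = 4852145104823170005054076917177843757191944348383183825936280516901908880065401843190870411207002554368
Sum of its 103 digits: 419.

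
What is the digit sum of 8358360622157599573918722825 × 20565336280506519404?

8358360622157599573918722825 × 20565336280506519404 = 171892496948414726235975588814488556429760196300
Sum of its 48 digits: 240.

240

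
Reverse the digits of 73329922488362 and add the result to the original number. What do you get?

Reverse of 73329922488362 is 26388422992337.
73329922488362 + 26388422992337 = 99718345480699

99718345480699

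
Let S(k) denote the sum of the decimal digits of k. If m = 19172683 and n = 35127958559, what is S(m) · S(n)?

S(19172683) = 1+9+1+7+2+6+8+3 = 37.
S(35127958559) = 3+5+1+2+7+9+5+8+5+5+9 = 59.
37 · 59 = 2183.

2183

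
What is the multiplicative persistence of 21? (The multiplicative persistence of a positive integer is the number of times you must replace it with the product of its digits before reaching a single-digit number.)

1

21 → 2 (1 step)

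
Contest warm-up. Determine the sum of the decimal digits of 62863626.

39

6+2+8+6+3+6+2+6 = 39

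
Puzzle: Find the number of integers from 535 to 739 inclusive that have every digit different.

148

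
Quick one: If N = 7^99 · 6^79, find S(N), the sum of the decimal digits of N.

648

7^99 · 6^79 = 13761150409469012454622556180480131070642849695492970621675745429734228722448846118537360339466484763724944425416651975793009223887733577721315328
Sum of its 146 digits: 648.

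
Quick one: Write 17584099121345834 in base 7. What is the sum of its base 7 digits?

17584099121345834 in base 7 is 13540550144343141350.
Digit sum: 1+3+5+4+0+5+5+0+1+4+4+3+4+3+1+4+1+3+5+0 = 56.

56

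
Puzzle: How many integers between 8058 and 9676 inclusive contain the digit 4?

468

The integers in [8058, 9676] that contain the digit 4: 8064, 8074, 8084, 8094, 8104, 8114, …, 9664, 9674.
468 qualify.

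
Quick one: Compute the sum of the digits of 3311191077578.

3+3+1+1+1+9+1+0+7+7+5+7+8 = 53

53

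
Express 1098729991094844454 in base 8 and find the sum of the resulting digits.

80

1098729991094844454 in base 8 is 74773621540721536046.
Digit sum: 7+4+7+7+3+6+2+1+5+4+0+7+2+1+5+3+6+0+4+6 = 80.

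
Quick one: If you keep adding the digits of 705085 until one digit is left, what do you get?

7+0+5+0+8+5 = 25
2+5 = 7

7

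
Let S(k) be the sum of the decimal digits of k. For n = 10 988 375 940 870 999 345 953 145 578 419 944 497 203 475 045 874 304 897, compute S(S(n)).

First digit sum: 286.
2+8+6 = 16.

16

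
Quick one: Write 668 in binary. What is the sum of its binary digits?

5

668 in base 2 is 1010011100.
Digit sum: 1+0+1+0+0+1+1+1+0+0 = 5.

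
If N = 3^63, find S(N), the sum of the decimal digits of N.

3^63 = 1144561273430837494885949696427
Sum of its 31 digits: 153.

153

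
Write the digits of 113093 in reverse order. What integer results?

Reversing 113093 gives 390311.

390311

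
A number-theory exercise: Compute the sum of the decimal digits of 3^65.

135

3^65 = 10301051460877537453973547267843
Sum of its 32 digits: 135.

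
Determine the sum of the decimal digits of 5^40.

5^40 = 9094947017729282379150390625
Sum of its 28 digits: 130.

130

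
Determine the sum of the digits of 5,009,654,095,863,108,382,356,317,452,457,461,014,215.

5+0+0+9+6+5+4+0+9+5+8+6+3+1+0+8+3+8+2+3+5+6+3+1+7+4+5+2+4+5+7+4+6+1+0+1+4+2+1+5 = 158

158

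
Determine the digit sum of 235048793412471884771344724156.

2+3+5+0+4+8+7+9+3+4+1+2+4+7+1+8+8+4+7+7+1+3+4+4+7+2+4+1+5+6 = 131

131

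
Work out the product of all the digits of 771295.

4410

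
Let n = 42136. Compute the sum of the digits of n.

4+2+1+3+6 = 16

16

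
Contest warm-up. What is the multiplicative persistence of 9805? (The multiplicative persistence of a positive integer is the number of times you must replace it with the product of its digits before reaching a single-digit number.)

1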